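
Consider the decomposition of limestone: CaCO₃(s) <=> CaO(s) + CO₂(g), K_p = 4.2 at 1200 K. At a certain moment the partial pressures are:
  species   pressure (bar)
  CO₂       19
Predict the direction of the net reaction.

(CaCO₃, CaO are pure solids — omitted from Q_p.)
Q_p = P(CO₂) = 19
Q_p = 19 > K_p = 4.2, so the reverse reaction proceeds.

in the reverse direction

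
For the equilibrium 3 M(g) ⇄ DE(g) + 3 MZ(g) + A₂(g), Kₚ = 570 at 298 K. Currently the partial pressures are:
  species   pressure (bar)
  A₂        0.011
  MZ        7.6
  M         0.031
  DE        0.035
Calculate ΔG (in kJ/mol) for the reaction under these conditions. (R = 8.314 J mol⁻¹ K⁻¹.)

ΔG = 5.69 kJ/mol

Qₚ = P(DE)·P(MZ)³·P(A₂) / P(M)³ = (0.035)·(7.6)³·(0.011) / (0.031)³ = 5670
ΔG = RT ln(Qₚ/Kₚ) = (8.314 J mol⁻¹ K⁻¹)(298 K) × ln(5670/570)
   = (2.478 kJ/mol)(2.297) = 5.69 kJ/mol
ΔG > 0, so the forward reaction is non-spontaneous (proceeds in reverse).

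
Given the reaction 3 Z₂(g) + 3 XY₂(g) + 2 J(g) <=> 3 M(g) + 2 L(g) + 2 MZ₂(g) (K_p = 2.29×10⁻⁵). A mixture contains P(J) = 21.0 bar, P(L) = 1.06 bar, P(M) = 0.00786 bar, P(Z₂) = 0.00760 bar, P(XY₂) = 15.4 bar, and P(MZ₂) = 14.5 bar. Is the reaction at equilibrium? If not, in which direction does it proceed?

Q_p = P(M)³·P(L)²·P(MZ₂)² / (P(Z₂)³·P(XY₂)³·P(J)²) = (0.00786)³·(1.06)²·(14.5)² / ((0.00760)³·(15.4)³·(21.0)²) = 1.62×10⁻⁴
Q_p = 1.62×10⁻⁴ > K_p = 2.29×10⁻⁵, so the reverse reaction proceeds.

toward reactants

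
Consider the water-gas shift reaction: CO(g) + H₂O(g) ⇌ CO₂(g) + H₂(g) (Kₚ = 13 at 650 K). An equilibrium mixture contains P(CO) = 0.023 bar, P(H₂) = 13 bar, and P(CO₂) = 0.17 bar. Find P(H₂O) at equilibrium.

At equilibrium, Kₚ = P(CO₂)·P(H₂) / (P(CO)·P(H₂O)) = 13.
(0.17)·(13) / ((0.023)·(P(H₂O))) = 13
P(H₂O) = 7.39 = 7.4 bar

P(H₂O) = 7.4 bar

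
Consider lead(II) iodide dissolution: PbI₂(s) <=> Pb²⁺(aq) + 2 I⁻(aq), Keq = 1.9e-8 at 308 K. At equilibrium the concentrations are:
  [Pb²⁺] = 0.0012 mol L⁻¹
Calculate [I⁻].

(PbI₂ is a pure solid — omitted from Keq.)
At equilibrium, Keq = [Pb²⁺]·[I⁻]² = 1.9e-8.
(0.0012)·([I⁻])² = 1.9e-8
[I⁻]² = 1.58e-5 ⇒ [I⁻] = 0.0040 mol L⁻¹

[I⁻] = 0.0040 mol L⁻¹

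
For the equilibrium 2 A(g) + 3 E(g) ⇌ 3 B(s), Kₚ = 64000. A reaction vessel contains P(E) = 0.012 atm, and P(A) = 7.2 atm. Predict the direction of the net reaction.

in the forward direction

(B is a pure solid — omitted from Qₚ.)
Qₚ = 1 / (P(A)²·P(E)³) = 1 / ((7.2)²·(0.012)³) = 11000
Qₚ = 11000 < Kₚ = 64000, so the forward reaction proceeds.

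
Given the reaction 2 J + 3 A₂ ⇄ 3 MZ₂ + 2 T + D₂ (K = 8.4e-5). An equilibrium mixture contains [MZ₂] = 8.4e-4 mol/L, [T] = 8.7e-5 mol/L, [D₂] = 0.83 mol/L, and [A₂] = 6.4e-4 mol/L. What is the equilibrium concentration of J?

[J] = 0.013 mol/L

At equilibrium, K = [MZ₂]³·[T]²·[D₂] / ([J]²·[A₂]³) = 8.4e-5.
(8.4e-4)³·(8.7e-5)²·(0.83) / (([J])²·(6.4e-4)³) = 8.4e-5
[J]² = 1.69e-4 ⇒ [J] = 0.013 mol/L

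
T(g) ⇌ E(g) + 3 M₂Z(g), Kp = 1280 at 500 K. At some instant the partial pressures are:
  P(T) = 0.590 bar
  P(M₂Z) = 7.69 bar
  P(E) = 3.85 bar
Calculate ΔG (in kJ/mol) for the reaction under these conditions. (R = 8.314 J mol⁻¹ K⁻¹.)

ΔG = 3.50 kJ/mol

Qp = P(E)·P(M₂Z)³ / P(T) = (3.85)·(7.69)³ / (0.590) = 2970
ΔG = RT ln(Qp/Kp) = (8.314 J mol⁻¹ K⁻¹)(500 K) × ln(2970/1280)
   = (4.157 kJ/mol)(0.8417) = 3.50 kJ/mol
ΔG > 0, so the forward reaction is non-spontaneous (proceeds in reverse).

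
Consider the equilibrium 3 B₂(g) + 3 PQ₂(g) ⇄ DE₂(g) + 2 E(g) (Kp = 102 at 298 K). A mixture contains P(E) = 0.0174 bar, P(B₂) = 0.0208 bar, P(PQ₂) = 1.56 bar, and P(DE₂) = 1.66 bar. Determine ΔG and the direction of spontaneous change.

ΔG = -4.80 kJ/mol; the forward reaction is spontaneous

Qp = P(DE₂)·P(E)² / (P(B₂)³·P(PQ₂)³) = (1.66)·(0.0174)² / ((0.0208)³·(1.56)³) = 14.7
ΔG = RT ln(Qp/Kp) = (8.314 J mol⁻¹ K⁻¹)(298 K) × ln(14.7/102)
   = (2.478 kJ/mol)(-1.937) = -4.80 kJ/mol
ΔG < 0, so the forward reaction is spontaneous (proceeds forward).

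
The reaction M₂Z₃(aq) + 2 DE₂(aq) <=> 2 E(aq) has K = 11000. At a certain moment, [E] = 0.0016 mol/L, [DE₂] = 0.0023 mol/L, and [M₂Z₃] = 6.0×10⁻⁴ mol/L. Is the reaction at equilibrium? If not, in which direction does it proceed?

forward (toward products)

Q = [E]² / ([M₂Z₃]·[DE₂]²) = (0.0016)² / ((6.0×10⁻⁴)·(0.0023)²) = 810
Q = 810 < K = 11000, so the forward reaction proceeds.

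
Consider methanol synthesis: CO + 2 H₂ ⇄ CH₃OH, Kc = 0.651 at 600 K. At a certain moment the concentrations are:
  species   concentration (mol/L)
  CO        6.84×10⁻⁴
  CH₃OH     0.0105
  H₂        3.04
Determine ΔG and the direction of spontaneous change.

ΔG = 4.67 kJ/mol; the forward reaction is non-spontaneous

Qc = [CH₃OH] / ([CO]·[H₂]²) = (0.0105) / ((6.84×10⁻⁴)·(3.04)²) = 1.66
ΔG = RT ln(Qc/Kc) = (8.314 J mol⁻¹ K⁻¹)(600 K) × ln(1.66/0.651)
   = (4.988 kJ/mol)(0.9361) = 4.67 kJ/mol
ΔG > 0, so the forward reaction is non-spontaneous (proceeds in reverse).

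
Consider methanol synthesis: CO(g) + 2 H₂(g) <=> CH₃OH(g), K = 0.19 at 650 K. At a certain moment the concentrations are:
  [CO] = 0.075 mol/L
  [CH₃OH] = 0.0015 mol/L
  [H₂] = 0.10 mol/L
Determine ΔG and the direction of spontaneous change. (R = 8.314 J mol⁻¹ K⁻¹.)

Q = [CH₃OH] / ([CO]·[H₂]²) = (0.0015) / ((0.075)·(0.10)²) = 2.00
ΔG = RT ln(Q/K) = (8.314 J mol⁻¹ K⁻¹)(650 K) × ln(2.00/0.19)
   = (5.404 kJ/mol)(2.354) = 12.7 kJ/mol
ΔG > 0, so the forward reaction is non-spontaneous (proceeds in reverse).

ΔG = 12.7 kJ/mol; the forward reaction is non-spontaneous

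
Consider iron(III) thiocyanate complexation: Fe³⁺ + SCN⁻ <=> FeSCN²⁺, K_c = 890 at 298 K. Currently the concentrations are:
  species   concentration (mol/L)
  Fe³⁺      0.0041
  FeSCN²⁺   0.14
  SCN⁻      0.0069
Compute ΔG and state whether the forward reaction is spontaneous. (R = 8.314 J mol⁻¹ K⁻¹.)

ΔG = 4.25 kJ/mol; the forward reaction is non-spontaneous

Q_c = [FeSCN²⁺] / ([Fe³⁺]·[SCN⁻]) = (0.14) / ((0.0041)·(0.0069)) = 4950
ΔG = RT ln(Q_c/K_c) = (8.314 J mol⁻¹ K⁻¹)(298 K) × ln(4950/890)
   = (2.478 kJ/mol)(1.716) = 4.25 kJ/mol
ΔG > 0, so the forward reaction is non-spontaneous (proceeds in reverse).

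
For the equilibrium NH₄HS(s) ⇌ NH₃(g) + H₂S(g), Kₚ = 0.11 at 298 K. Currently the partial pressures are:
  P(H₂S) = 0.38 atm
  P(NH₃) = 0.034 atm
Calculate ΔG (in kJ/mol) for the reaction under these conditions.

(NH₄HS is a pure solid — omitted from Qₚ.)
Qₚ = P(NH₃)·P(H₂S) = (0.034)·(0.38) = 0.0129
ΔG = RT ln(Qₚ/Kₚ) = (8.314 J mol⁻¹ K⁻¹)(298 K) × ln(0.0129/0.11)
   = (2.478 kJ/mol)(-2.143) = -5.31 kJ/mol
ΔG < 0, so the forward reaction is spontaneous (proceeds forward).

ΔG = -5.31 kJ/mol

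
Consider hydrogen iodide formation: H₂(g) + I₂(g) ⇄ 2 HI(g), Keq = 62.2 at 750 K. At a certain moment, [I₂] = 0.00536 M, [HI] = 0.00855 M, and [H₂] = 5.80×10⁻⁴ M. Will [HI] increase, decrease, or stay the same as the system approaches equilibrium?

Q = [HI]² / ([H₂]·[I₂]) = (0.00855)² / ((5.80×10⁻⁴)·(0.00536)) = 23.5
Q = 23.5 < Keq = 62.2: net forward reaction.
HI is a product, so it increases.

increase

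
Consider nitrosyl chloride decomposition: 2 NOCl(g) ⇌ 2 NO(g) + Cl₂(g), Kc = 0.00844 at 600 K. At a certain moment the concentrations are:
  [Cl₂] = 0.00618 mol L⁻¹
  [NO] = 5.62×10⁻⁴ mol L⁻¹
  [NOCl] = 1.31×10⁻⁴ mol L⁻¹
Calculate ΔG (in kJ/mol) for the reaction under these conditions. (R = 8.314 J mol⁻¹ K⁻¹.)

ΔG = 13.0 kJ/mol

Qc = [NO]²·[Cl₂] / [NOCl]² = (5.62×10⁻⁴)²·(0.00618) / (1.31×10⁻⁴)² = 0.114
ΔG = RT ln(Qc/Kc) = (8.314 J mol⁻¹ K⁻¹)(600 K) × ln(0.114/0.00844)
   = (4.988 kJ/mol)(2.603) = 13.0 kJ/mol
ΔG > 0, so the forward reaction is non-spontaneous (proceeds in reverse).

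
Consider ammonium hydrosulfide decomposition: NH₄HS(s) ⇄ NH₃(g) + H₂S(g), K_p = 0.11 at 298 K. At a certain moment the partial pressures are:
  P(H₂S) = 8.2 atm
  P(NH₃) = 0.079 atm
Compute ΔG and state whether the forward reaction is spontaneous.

(NH₄HS is a pure solid — omitted from Q_p.)
Q_p = P(NH₃)·P(H₂S) = (0.079)·(8.2) = 0.648
ΔG = RT ln(Q_p/K_p) = (8.314 J mol⁻¹ K⁻¹)(298 K) × ln(0.648/0.11)
   = (2.478 kJ/mol)(1.773) = 4.39 kJ/mol
ΔG > 0, so the forward reaction is non-spontaneous (proceeds in reverse).

ΔG = 4.39 kJ/mol; the forward reaction is non-spontaneous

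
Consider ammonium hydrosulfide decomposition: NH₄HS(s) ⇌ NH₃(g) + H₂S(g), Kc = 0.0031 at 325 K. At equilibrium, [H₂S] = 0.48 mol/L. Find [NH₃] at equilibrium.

[NH₃] = 0.0065 mol/L

(NH₄HS is a pure solid — omitted from Kc.)
At equilibrium, Kc = [NH₃]·[H₂S] = 0.0031.
([NH₃])·(0.48) = 0.0031
[NH₃] = 0.00646 = 0.0065 mol/L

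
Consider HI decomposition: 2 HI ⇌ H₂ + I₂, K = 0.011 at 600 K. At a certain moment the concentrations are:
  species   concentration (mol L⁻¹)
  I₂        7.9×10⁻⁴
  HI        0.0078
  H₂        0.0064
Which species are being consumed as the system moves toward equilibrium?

Q = [H₂]·[I₂] / [HI]² = (0.0064)·(7.9×10⁻⁴) / (0.0078)² = 0.083
Q = 0.083 > K = 0.011: net reverse reaction.

H₂, I₂ (products)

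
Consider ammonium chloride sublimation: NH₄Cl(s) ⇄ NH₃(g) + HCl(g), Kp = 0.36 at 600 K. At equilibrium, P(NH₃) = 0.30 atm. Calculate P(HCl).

P(HCl) = 1.2 atm

(NH₄Cl is a pure solid — omitted from Kp.)
At equilibrium, Kp = P(NH₃)·P(HCl) = 0.36.
(0.30)·(P(HCl)) = 0.36
P(HCl) = 1.20 = 1.2 atm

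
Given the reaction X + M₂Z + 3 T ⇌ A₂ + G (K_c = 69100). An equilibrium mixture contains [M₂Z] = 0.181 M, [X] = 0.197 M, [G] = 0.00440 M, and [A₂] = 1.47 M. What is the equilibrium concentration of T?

At equilibrium, K_c = [A₂]·[G] / ([X]·[M₂Z]·[T]³) = 69100.
(1.47)·(0.00440) / ((0.197)·(0.181)·([T])³) = 69100
[T]³ = 2.63e-6 ⇒ [T] = 0.0138 M

[T] = 0.0138 M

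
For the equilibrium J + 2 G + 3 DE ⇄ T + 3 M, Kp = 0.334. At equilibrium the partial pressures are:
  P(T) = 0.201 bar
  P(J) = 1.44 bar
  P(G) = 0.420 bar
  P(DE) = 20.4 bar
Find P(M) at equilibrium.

P(M) = 15.3 bar

At equilibrium, Kp = P(T)·P(M)³ / (P(J)·P(G)²·P(DE)³) = 0.334.
(0.201)·(P(M))³ / ((1.44)·(0.420)²·(20.4)³) = 0.334
P(M)³ = 3580 ⇒ P(M) = 15.3 bar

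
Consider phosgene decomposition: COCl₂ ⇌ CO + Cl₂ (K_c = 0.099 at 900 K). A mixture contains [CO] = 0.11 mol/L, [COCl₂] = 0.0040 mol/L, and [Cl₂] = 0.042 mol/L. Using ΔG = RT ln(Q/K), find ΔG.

ΔG = 18.4 kJ/mol

Q_c = [CO]·[Cl₂] / [COCl₂] = (0.11)·(0.042) / (0.0040) = 1.16
ΔG = RT ln(Q_c/K_c) = (8.314 J mol⁻¹ K⁻¹)(900 K) × ln(1.16/0.099)
   = (7.483 kJ/mol)(2.461) = 18.4 kJ/mol
ΔG > 0, so the forward reaction is non-spontaneous (proceeds in reverse).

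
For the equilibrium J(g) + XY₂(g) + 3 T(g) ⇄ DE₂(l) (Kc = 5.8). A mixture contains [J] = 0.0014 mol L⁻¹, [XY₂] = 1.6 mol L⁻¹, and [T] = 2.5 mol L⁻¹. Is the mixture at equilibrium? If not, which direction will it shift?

(DE₂ is a pure liquid — omitted from Qc.)
Qc = 1 / ([J]·[XY₂]·[T]³) = 1 / ((0.0014)·(1.6)·(2.5)³) = 29
Qc = 29 > Kc = 5.8: net reverse reaction.

no; Q > K, reaction proceeds in reverse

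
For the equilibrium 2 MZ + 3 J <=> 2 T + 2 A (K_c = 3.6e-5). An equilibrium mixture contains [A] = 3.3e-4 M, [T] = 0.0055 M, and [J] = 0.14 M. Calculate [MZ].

[MZ] = 0.0058 M

At equilibrium, K_c = [T]²·[A]² / ([MZ]²·[J]³) = 3.6e-5.
(0.0055)²·(3.3e-4)² / (([MZ])²·(0.14)³) = 3.6e-5
[MZ]² = 3.33e-5 ⇒ [MZ] = 0.0058 M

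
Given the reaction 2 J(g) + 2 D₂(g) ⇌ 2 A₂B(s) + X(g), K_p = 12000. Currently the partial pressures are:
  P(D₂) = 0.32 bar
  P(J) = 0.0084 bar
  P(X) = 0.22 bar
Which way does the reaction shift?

(A₂B is a pure solid — omitted from Q_p.)
Q_p = P(X) / (P(J)²·P(D₂)²) = (0.22) / ((0.0084)²·(0.32)²) = 30000
Q_p = 30000 > K_p = 12000, so the reverse reaction proceeds.

to the left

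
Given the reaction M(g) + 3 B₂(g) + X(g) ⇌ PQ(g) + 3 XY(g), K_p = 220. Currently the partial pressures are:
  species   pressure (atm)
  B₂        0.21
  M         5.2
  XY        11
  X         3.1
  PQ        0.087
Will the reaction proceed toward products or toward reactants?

Q_p = P(PQ)·P(XY)³ / (P(M)·P(B₂)³·P(X)) = (0.087)·(11)³ / ((5.2)·(0.21)³·(3.1)) = 780
Q_p = 780 > K_p = 220, so the reverse reaction proceeds.

in the reverse direction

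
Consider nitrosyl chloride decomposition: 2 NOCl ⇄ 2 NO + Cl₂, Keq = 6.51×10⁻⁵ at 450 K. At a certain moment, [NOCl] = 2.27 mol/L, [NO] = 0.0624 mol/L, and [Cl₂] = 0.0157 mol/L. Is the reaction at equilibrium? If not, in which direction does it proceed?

toward products

Q = [NO]²·[Cl₂] / [NOCl]² = (0.0624)²·(0.0157) / (2.27)² = 1.19×10⁻⁵
Q = 1.19×10⁻⁵ < Keq = 6.51×10⁻⁵, so the forward reaction proceeds.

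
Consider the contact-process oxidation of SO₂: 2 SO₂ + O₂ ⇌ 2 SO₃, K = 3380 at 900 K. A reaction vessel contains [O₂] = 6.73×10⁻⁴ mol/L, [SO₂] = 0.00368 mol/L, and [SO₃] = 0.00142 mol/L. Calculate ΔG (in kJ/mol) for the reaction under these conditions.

ΔG = -20.4 kJ/mol

Q = [SO₃]² / ([SO₂]²·[O₂]) = (0.00142)² / ((0.00368)²·(6.73×10⁻⁴)) = 221
ΔG = RT ln(Q/K) = (8.314 J mol⁻¹ K⁻¹)(900 K) × ln(221/3380)
   = (7.483 kJ/mol)(-2.727) = -20.4 kJ/mol
ΔG < 0, so the forward reaction is spontaneous (proceeds forward).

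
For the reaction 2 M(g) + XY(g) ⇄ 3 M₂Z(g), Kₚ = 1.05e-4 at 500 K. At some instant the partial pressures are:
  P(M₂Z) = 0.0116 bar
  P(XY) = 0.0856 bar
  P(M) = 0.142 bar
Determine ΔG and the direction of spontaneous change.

Qₚ = P(M₂Z)³ / (P(M)²·P(XY)) = (0.0116)³ / ((0.142)²·(0.0856)) = 9.04e-4
ΔG = RT ln(Qₚ/Kₚ) = (8.314 J mol⁻¹ K⁻¹)(500 K) × ln(9.04e-4/1.05e-4)
   = (4.157 kJ/mol)(2.153) = 8.95 kJ/mol
ΔG > 0, so the forward reaction is non-spontaneous (proceeds in reverse).

ΔG = 8.95 kJ/mol; the forward reaction is non-spontaneous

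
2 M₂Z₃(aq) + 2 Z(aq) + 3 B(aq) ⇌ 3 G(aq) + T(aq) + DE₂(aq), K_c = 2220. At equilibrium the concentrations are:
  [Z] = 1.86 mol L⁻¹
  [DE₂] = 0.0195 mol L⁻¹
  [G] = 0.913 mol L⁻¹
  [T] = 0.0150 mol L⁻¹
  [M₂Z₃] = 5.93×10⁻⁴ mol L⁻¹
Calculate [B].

[B] = 0.435 mol L⁻¹

At equilibrium, K_c = [G]³·[T]·[DE₂] / ([M₂Z₃]²·[Z]²·[B]³) = 2220.
(0.913)³·(0.0150)·(0.0195) / ((5.93×10⁻⁴)²·(1.86)²·([B])³) = 2220
[B]³ = 0.0824 ⇒ [B] = 0.435 mol L⁻¹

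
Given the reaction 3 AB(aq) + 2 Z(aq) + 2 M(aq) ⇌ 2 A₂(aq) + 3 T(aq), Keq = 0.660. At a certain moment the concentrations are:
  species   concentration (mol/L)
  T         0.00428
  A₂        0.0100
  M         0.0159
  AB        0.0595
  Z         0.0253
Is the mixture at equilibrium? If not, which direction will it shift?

Q = [A₂]²·[T]³ / ([AB]³·[Z]²·[M]²) = (0.0100)²·(0.00428)³ / ((0.0595)³·(0.0253)²·(0.0159)²) = 0.230
Q = 0.230 < Keq = 0.660: net forward reaction.

no; Q < K, reaction proceeds forward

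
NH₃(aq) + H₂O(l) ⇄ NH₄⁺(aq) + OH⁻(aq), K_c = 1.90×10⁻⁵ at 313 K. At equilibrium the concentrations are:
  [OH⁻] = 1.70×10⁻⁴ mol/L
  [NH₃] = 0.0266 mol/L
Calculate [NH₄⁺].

[NH₄⁺] = 0.00297 mol/L

(H₂O is a pure liquid — omitted from K_c.)
At equilibrium, K_c = [NH₄⁺]·[OH⁻] / [NH₃] = 1.90×10⁻⁵.
([NH₄⁺])·(1.70×10⁻⁴) / (0.0266) = 1.90×10⁻⁵
[NH₄⁺] = 0.00297 mol/L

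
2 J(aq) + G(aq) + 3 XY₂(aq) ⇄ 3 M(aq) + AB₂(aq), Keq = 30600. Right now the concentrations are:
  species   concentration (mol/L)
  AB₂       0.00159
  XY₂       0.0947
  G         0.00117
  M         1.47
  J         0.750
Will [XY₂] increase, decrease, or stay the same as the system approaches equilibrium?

Q = [M]³·[AB₂] / ([J]²·[G]·[XY₂]³) = (1.47)³·(0.00159) / ((0.750)²·(0.00117)·(0.0947)³) = 9040
Q = 9040 < Keq = 30600: net forward reaction.
XY₂ is a reactant, so it decreases.

decrease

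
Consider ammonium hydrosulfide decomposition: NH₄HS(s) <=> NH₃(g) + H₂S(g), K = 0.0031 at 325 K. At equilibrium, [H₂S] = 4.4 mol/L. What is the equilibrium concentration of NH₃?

(NH₄HS is a pure solid — omitted from K.)
At equilibrium, K = [NH₃]·[H₂S] = 0.0031.
([NH₃])·(4.4) = 0.0031
[NH₃] = 7.05×10⁻⁴ = 7.0×10⁻⁴ mol/L

[NH₃] = 7.0×10⁻⁴ mol/L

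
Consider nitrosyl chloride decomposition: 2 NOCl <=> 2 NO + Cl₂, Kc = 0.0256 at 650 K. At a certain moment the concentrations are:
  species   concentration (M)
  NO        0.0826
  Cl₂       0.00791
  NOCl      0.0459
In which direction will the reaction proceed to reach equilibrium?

Qc = [NO]²·[Cl₂] / [NOCl]² = (0.0826)²·(0.00791) / (0.0459)² = 0.0256
Qc = 0.0256 = Kc, so the system is already at equilibrium.

no net change (already at equilibrium)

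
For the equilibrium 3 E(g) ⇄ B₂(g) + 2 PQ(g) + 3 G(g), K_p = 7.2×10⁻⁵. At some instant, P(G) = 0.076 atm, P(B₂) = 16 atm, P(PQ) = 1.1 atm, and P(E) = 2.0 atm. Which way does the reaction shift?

Q_p = P(B₂)·P(PQ)²·P(G)³ / P(E)³ = (16)·(1.1)²·(0.076)³ / (2.0)³ = 0.0011
Q_p = 0.0011 > K_p = 7.2×10⁻⁵, so the reverse reaction proceeds.

toward reactants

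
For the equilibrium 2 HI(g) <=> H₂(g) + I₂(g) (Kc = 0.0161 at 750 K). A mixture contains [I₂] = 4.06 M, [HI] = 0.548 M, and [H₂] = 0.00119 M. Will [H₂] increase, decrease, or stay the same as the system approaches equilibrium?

Qc = [H₂]·[I₂] / [HI]² = (0.00119)·(4.06) / (0.548)² = 0.0161
Qc = 0.0161 = Kc; the system is at equilibrium.

stay the same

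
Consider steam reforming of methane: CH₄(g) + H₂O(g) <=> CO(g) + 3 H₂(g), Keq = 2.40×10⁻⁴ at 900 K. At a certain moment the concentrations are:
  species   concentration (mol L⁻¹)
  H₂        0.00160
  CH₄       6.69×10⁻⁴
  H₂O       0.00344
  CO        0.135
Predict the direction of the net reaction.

no net change (already at equilibrium)

Q = [CO]·[H₂]³ / ([CH₄]·[H₂O]) = (0.135)·(0.00160)³ / ((6.69×10⁻⁴)·(0.00344)) = 2.40×10⁻⁴
Q = 2.40×10⁻⁴ = Keq, so the system is already at equilibrium.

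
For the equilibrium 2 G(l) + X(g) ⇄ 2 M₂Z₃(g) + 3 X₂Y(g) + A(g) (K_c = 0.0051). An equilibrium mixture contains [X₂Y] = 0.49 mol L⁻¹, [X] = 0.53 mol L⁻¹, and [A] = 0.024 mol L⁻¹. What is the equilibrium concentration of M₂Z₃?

[M₂Z₃] = 0.98 mol L⁻¹

(G is a pure liquid — omitted from K_c.)
At equilibrium, K_c = [M₂Z₃]²·[X₂Y]³·[A] / [X] = 0.0051.
([M₂Z₃])²·(0.49)³·(0.024) / (0.53) = 0.0051
[M₂Z₃]² = 0.957 ⇒ [M₂Z₃] = 0.98 mol L⁻¹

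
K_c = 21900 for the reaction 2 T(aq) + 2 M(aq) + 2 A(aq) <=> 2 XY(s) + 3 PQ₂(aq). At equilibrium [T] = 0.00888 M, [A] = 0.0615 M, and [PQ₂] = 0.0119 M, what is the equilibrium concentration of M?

[M] = 0.0161 M

(XY is a pure solid — omitted from K_c.)
At equilibrium, K_c = [PQ₂]³ / ([T]²·[M]²·[A]²) = 21900.
(0.0119)³ / ((0.00888)²·([M])²·(0.0615)²) = 21900
[M]² = 2.58×10⁻⁴ ⇒ [M] = 0.0161 M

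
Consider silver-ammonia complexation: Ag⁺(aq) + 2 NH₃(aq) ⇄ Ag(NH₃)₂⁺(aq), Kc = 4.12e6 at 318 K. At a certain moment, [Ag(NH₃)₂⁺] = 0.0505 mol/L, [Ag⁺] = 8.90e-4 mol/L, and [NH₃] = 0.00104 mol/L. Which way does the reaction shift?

reverse (toward reactants)

Qc = [Ag(NH₃)₂⁺] / ([Ag⁺]·[NH₃]²) = (0.0505) / ((8.90e-4)·(0.00104)²) = 5.25e7
Qc = 5.25e7 > Kc = 4.12e6, so the reverse reaction proceeds.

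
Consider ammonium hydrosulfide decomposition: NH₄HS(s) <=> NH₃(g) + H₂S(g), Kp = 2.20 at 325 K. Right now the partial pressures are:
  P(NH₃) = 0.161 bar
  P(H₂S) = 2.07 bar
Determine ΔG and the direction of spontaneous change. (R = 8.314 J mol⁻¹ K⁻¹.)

(NH₄HS is a pure solid — omitted from Qp.)
Qp = P(NH₃)·P(H₂S) = (0.161)·(2.07) = 0.333
ΔG = RT ln(Qp/Kp) = (8.314 J mol⁻¹ K⁻¹)(325 K) × ln(0.333/2.20)
   = (2.702 kJ/mol)(-1.888) = -5.10 kJ/mol
ΔG < 0, so the forward reaction is spontaneous (proceeds forward).

ΔG = -5.10 kJ/mol; the forward reaction is spontaneous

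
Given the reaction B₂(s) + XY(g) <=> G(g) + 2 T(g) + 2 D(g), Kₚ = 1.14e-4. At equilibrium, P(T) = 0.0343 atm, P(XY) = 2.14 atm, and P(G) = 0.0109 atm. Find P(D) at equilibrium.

(B₂ is a pure solid — omitted from Kₚ.)
At equilibrium, Kₚ = P(G)·P(T)²·P(D)² / P(XY) = 1.14e-4.
(0.0109)·(0.0343)²·(P(D))² / (2.14) = 1.14e-4
P(D)² = 19.0 ⇒ P(D) = 4.36 atm

P(D) = 4.36 atm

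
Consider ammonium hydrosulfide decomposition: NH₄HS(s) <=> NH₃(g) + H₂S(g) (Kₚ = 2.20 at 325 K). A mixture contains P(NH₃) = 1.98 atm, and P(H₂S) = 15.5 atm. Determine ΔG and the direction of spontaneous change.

ΔG = 7.12 kJ/mol; the forward reaction is non-spontaneous

(NH₄HS is a pure solid — omitted from Qₚ.)
Qₚ = P(NH₃)·P(H₂S) = (1.98)·(15.5) = 30.7
ΔG = RT ln(Qₚ/Kₚ) = (8.314 J mol⁻¹ K⁻¹)(325 K) × ln(30.7/2.20)
   = (2.702 kJ/mol)(2.636) = 7.12 kJ/mol
ΔG > 0, so the forward reaction is non-spontaneous (proceeds in reverse).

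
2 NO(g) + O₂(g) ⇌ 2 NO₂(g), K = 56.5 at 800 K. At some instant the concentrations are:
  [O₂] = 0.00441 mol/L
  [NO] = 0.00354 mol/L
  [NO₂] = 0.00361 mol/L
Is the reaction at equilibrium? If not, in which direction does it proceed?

Q = [NO₂]² / ([NO]²·[O₂]) = (0.00361)² / ((0.00354)²·(0.00441)) = 236
Q = 236 > K = 56.5, so the reverse reaction proceeds.

reverse (toward reactants)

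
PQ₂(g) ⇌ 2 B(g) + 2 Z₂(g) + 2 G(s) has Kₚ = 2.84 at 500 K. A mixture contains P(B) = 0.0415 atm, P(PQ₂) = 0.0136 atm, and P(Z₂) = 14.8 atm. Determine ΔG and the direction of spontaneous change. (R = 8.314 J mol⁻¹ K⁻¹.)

(G is a pure solid — omitted from Qₚ.)
Qₚ = P(B)²·P(Z₂)² / P(PQ₂) = (0.0415)²·(14.8)² / (0.0136) = 27.7
ΔG = RT ln(Qₚ/Kₚ) = (8.314 J mol⁻¹ K⁻¹)(500 K) × ln(27.7/2.84)
   = (4.157 kJ/mol)(2.278) = 9.47 kJ/mol
ΔG > 0, so the forward reaction is non-spontaneous (proceeds in reverse).

ΔG = 9.47 kJ/mol; the forward reaction is non-spontaneous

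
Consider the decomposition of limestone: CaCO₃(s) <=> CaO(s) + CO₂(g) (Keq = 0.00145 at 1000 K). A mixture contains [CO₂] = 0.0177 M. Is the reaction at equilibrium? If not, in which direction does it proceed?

(CaCO₃, CaO are pure solids — omitted from Q.)
Q = [CO₂] = 0.0177
Q = 0.0177 > Keq = 0.00145, so the reverse reaction proceeds.

in the reverse direction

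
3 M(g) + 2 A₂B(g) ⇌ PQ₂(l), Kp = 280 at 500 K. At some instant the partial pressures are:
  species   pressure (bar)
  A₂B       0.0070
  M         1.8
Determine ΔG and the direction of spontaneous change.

ΔG = 10.5 kJ/mol; the forward reaction is non-spontaneous

(PQ₂ is a pure liquid — omitted from Qp.)
Qp = 1 / (P(M)³·P(A₂B)²) = 1 / ((1.8)³·(0.0070)²) = 3500
ΔG = RT ln(Qp/Kp) = (8.314 J mol⁻¹ K⁻¹)(500 K) × ln(3500/280)
   = (4.157 kJ/mol)(2.526) = 10.5 kJ/mol
ΔG > 0, so the forward reaction is non-spontaneous (proceeds in reverse).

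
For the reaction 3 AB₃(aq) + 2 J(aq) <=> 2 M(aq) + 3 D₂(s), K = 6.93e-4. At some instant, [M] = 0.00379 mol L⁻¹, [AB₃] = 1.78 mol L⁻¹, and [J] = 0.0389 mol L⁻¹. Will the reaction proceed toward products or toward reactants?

(D₂ is a pure solid — omitted from Q.)
Q = [M]² / ([AB₃]³·[J]²) = (0.00379)² / ((1.78)³·(0.0389)²) = 0.00168
Q = 0.00168 > K = 6.93e-4, so the reverse reaction proceeds.

reverse (toward reactants)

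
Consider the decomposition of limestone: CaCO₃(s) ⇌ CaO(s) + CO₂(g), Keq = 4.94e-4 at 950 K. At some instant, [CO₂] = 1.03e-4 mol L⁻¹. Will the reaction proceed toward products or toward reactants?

(CaCO₃, CaO are pure solids — omitted from Q.)
Q = [CO₂] = 1.03e-4
Q = 1.03e-4 < Keq = 4.94e-4, so the forward reaction proceeds.

forward (toward products)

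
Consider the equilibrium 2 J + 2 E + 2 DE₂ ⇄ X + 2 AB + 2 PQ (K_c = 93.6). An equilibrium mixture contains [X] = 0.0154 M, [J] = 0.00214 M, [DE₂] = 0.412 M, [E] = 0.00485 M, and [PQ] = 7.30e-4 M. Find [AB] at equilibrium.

At equilibrium, K_c = [X]·[AB]²·[PQ]² / ([J]²·[E]²·[DE₂]²) = 93.6.
(0.0154)·([AB])²·(7.30e-4)² / ((0.00214)²·(0.00485)²·(0.412)²) = 93.6
[AB]² = 0.209 ⇒ [AB] = 0.457 M

[AB] = 0.457 M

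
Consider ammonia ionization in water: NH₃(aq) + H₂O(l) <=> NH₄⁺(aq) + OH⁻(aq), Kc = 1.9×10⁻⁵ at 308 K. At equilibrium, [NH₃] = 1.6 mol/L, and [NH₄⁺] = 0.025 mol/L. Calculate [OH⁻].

[OH⁻] = 0.0012 mol/L

(H₂O is a pure liquid — omitted from Kc.)
At equilibrium, Kc = [NH₄⁺]·[OH⁻] / [NH₃] = 1.9×10⁻⁵.
(0.025)·([OH⁻]) / (1.6) = 1.9×10⁻⁵
[OH⁻] = 0.00122 = 0.0012 mol/L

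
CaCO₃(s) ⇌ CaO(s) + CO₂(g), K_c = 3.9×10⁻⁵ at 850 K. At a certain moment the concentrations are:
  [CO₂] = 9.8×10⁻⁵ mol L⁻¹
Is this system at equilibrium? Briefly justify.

(CaCO₃, CaO are pure solids — omitted from Q_c.)
Q_c = [CO₂] = 9.8×10⁻⁵
Q_c = 9.8×10⁻⁵ > K_c = 3.9×10⁻⁵: net reverse reaction.

no; Q > K, reaction proceeds in reverse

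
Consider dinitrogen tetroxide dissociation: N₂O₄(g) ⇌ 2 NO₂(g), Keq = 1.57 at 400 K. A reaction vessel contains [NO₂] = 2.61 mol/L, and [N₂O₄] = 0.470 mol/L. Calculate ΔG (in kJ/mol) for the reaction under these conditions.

ΔG = 7.39 kJ/mol

Q = [NO₂]² / [N₂O₄] = (2.61)² / (0.470) = 14.5
ΔG = RT ln(Q/Keq) = (8.314 J mol⁻¹ K⁻¹)(400 K) × ln(14.5/1.57)
   = (3.326 kJ/mol)(2.223) = 7.39 kJ/mol
ΔG > 0, so the forward reaction is non-spontaneous (proceeds in reverse).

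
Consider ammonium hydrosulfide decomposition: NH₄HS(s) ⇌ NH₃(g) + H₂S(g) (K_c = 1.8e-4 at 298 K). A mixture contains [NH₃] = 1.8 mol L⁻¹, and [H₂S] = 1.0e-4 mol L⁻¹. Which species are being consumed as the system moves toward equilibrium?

(NH₄HS is a pure solid — omitted from Q_c.)
Q_c = [NH₃]·[H₂S] = (1.8)·(1.0e-4) = 1.8e-4
Q_c = 1.8e-4 = K_c; the system is at equilibrium.

none (at equilibrium)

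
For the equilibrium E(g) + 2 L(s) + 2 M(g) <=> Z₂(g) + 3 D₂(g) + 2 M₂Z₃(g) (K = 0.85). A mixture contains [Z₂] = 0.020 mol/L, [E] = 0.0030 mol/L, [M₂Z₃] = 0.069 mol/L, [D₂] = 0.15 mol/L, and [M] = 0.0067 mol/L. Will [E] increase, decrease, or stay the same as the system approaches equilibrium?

increase

(L is a pure solid — omitted from Q.)
Q = [Z₂]·[D₂]³·[M₂Z₃]² / ([E]·[M]²) = (0.020)·(0.15)³·(0.069)² / ((0.0030)·(0.0067)²) = 2.4
Q = 2.4 > K = 0.85: net reverse reaction.
E is a reactant, so it increases.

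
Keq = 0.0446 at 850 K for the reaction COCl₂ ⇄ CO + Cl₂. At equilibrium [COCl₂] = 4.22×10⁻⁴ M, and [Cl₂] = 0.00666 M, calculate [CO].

At equilibrium, Keq = [CO]·[Cl₂] / [COCl₂] = 0.0446.
([CO])·(0.00666) / (4.22×10⁻⁴) = 0.0446
[CO] = 0.00283 M

[CO] = 0.00283 M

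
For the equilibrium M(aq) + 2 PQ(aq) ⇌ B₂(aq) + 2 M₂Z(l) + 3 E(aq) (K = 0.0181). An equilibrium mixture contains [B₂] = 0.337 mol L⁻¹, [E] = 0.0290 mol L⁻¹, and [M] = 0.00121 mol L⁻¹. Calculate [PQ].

(M₂Z is a pure liquid — omitted from K.)
At equilibrium, K = [B₂]·[E]³ / ([M]·[PQ]²) = 0.0181.
(0.337)·(0.0290)³ / ((0.00121)·([PQ])²) = 0.0181
[PQ]² = 0.375 ⇒ [PQ] = 0.613 mol L⁻¹

[PQ] = 0.613 mol L⁻¹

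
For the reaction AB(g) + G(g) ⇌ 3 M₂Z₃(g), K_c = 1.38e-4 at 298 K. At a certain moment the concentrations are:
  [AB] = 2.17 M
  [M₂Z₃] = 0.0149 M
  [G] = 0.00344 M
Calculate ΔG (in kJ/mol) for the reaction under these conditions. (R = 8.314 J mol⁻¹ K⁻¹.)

Q_c = [M₂Z₃]³ / ([AB]·[G]) = (0.0149)³ / ((2.17)·(0.00344)) = 4.43e-4
ΔG = RT ln(Q_c/K_c) = (8.314 J mol⁻¹ K⁻¹)(298 K) × ln(4.43e-4/1.38e-4)
   = (2.478 kJ/mol)(1.166) = 2.89 kJ/mol
ΔG > 0, so the forward reaction is non-spontaneous (proceeds in reverse).

ΔG = 2.89 kJ/mol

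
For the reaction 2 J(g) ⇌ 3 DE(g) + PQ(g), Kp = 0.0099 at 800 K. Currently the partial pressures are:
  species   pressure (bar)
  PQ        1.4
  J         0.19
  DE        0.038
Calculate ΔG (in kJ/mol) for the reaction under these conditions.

Qp = P(DE)³·P(PQ) / P(J)² = (0.038)³·(1.4) / (0.19)² = 0.00213
ΔG = RT ln(Qp/Kp) = (8.314 J mol⁻¹ K⁻¹)(800 K) × ln(0.00213/0.0099)
   = (6.651 kJ/mol)(-1.536) = -10.2 kJ/mol
ΔG < 0, so the forward reaction is spontaneous (proceeds forward).

ΔG = -10.2 kJ/mol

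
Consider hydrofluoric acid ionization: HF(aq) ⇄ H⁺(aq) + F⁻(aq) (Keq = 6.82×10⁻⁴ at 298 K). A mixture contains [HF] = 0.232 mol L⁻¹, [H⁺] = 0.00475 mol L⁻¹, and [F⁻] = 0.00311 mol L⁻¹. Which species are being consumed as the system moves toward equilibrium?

Q = [H⁺]·[F⁻] / [HF] = (0.00475)·(0.00311) / (0.232) = 6.37×10⁻⁵
Q = 6.37×10⁻⁵ < Keq = 6.82×10⁻⁴: net forward reaction.

HF (reactants)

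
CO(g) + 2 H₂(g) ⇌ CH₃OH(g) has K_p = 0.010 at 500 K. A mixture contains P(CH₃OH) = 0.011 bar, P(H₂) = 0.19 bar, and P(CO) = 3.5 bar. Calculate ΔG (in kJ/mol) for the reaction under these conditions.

Q_p = P(CH₃OH) / (P(CO)·P(H₂)²) = (0.011) / ((3.5)·(0.19)²) = 0.0871
ΔG = RT ln(Q_p/K_p) = (8.314 J mol⁻¹ K⁻¹)(500 K) × ln(0.0871/0.010)
   = (4.157 kJ/mol)(2.164) = 9.00 kJ/mol
ΔG > 0, so the forward reaction is non-spontaneous (proceeds in reverse).

ΔG = 9.00 kJ/mol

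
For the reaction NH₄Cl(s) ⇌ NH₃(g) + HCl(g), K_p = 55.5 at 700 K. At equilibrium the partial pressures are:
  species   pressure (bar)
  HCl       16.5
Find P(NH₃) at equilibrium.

P(NH₃) = 3.36 bar

(NH₄Cl is a pure solid — omitted from K_p.)
At equilibrium, K_p = P(NH₃)·P(HCl) = 55.5.
(P(NH₃))·(16.5) = 55.5
P(NH₃) = 3.36 bar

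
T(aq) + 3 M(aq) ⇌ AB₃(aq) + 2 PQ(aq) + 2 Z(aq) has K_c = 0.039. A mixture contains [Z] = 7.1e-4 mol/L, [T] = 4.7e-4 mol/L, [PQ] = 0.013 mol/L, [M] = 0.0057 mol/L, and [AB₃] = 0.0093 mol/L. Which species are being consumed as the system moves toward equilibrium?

Q_c = [AB₃]·[PQ]²·[Z]² / ([T]·[M]³) = (0.0093)·(0.013)²·(7.1e-4)² / ((4.7e-4)·(0.0057)³) = 0.0091
Q_c = 0.0091 < K_c = 0.039: net forward reaction.

T, M (reactants)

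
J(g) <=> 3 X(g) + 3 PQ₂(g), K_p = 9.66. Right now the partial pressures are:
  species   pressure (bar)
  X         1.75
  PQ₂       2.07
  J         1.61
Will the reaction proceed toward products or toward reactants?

to the left

Q_p = P(X)³·P(PQ₂)³ / P(J) = (1.75)³·(2.07)³ / (1.61) = 29.5
Q_p = 29.5 > K_p = 9.66, so the reverse reaction proceeds.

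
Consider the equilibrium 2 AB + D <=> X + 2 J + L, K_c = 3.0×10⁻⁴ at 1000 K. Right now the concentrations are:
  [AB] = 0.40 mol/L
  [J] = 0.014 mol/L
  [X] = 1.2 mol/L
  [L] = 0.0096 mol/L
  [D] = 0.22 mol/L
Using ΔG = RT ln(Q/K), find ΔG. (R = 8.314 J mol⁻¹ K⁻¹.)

Q_c = [X]·[J]²·[L] / ([AB]²·[D]) = (1.2)·(0.014)²·(0.0096) / ((0.40)²·(0.22)) = 6.41×10⁻⁵
ΔG = RT ln(Q_c/K_c) = (8.314 J mol⁻¹ K⁻¹)(1000 K) × ln(6.41×10⁻⁵/3.0×10⁻⁴)
   = (8.314 kJ/mol)(-1.543) = -12.8 kJ/mol
ΔG < 0, so the forward reaction is spontaneous (proceeds forward).

ΔG = -12.8 kJ/mol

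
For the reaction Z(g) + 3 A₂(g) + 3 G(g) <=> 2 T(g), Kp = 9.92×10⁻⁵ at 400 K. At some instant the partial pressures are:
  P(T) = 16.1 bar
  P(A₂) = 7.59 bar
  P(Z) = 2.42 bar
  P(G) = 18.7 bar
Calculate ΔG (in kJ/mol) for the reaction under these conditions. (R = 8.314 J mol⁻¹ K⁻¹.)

ΔG = -3.24 kJ/mol

Qp = P(T)² / (P(Z)·P(A₂)³·P(G)³) = (16.1)² / ((2.42)·(7.59)³·(18.7)³) = 3.75×10⁻⁵
ΔG = RT ln(Qp/Kp) = (8.314 J mol⁻¹ K⁻¹)(400 K) × ln(3.75×10⁻⁵/9.92×10⁻⁵)
   = (3.326 kJ/mol)(-0.9728) = -3.24 kJ/mol
ΔG < 0, so the forward reaction is spontaneous (proceeds forward).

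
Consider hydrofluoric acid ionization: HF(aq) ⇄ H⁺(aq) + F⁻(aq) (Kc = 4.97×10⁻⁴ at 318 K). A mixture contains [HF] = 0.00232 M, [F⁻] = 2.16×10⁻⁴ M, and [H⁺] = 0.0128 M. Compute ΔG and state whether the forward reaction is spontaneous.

ΔG = 2.31 kJ/mol; the forward reaction is non-spontaneous

Qc = [H⁺]·[F⁻] / [HF] = (0.0128)·(2.16×10⁻⁴) / (0.00232) = 0.00119
ΔG = RT ln(Qc/Kc) = (8.314 J mol⁻¹ K⁻¹)(318 K) × ln(0.00119/4.97×10⁻⁴)
   = (2.644 kJ/mol)(0.8731) = 2.31 kJ/mol
ΔG > 0, so the forward reaction is non-spontaneous (proceeds in reverse).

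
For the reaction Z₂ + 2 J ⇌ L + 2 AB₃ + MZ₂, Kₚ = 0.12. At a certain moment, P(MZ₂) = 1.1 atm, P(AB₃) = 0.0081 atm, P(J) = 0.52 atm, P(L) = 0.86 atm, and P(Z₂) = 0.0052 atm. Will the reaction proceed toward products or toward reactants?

toward products

Qₚ = P(L)·P(AB₃)²·P(MZ₂) / (P(Z₂)·P(J)²) = (0.86)·(0.0081)²·(1.1) / ((0.0052)·(0.52)²) = 0.044
Qₚ = 0.044 < Kₚ = 0.12, so the forward reaction proceeds.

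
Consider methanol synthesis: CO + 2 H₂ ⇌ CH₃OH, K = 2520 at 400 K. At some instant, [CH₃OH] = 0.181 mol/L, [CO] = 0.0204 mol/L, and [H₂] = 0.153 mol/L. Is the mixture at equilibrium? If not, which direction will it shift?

Q = [CH₃OH] / ([CO]·[H₂]²) = (0.181) / ((0.0204)·(0.153)²) = 379
Q = 379 < K = 2520: net forward reaction.

no; Q < K, reaction proceeds forward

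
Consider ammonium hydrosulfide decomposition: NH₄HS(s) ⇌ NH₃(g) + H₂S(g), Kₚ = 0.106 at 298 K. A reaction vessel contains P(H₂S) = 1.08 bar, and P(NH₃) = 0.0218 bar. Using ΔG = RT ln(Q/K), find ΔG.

ΔG = -3.73 kJ/mol

(NH₄HS is a pure solid — omitted from Qₚ.)
Qₚ = P(NH₃)·P(H₂S) = (0.0218)·(1.08) = 0.0235
ΔG = RT ln(Qₚ/Kₚ) = (8.314 J mol⁻¹ K⁻¹)(298 K) × ln(0.0235/0.106)
   = (2.478 kJ/mol)(-1.506) = -3.73 kJ/mol
ΔG < 0, so the forward reaction is spontaneous (proceeds forward).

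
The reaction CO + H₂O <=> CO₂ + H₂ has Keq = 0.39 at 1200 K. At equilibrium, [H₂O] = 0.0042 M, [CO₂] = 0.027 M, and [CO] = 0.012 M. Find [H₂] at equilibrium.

[H₂] = 7.3e-4 M

At equilibrium, Keq = [CO₂]·[H₂] / ([CO]·[H₂O]) = 0.39.
(0.027)·([H₂]) / ((0.012)·(0.0042)) = 0.39
[H₂] = 7.28e-4 = 7.3e-4 M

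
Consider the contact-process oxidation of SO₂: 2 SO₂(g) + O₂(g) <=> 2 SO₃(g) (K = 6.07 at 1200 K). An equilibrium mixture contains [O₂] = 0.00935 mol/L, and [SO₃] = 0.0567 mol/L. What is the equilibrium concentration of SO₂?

At equilibrium, K = [SO₃]² / ([SO₂]²·[O₂]) = 6.07.
(0.0567)² / (([SO₂])²·(0.00935)) = 6.07
[SO₂]² = 0.0566 ⇒ [SO₂] = 0.238 mol/L

[SO₂] = 0.238 mol/L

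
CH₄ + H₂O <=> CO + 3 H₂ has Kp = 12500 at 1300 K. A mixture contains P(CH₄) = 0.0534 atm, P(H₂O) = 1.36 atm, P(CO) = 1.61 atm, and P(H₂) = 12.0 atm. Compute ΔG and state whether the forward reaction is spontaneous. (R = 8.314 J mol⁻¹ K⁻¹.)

Qp = P(CO)·P(H₂)³ / (P(CH₄)·P(H₂O)) = (1.61)·(12.0)³ / ((0.0534)·(1.36)) = 38300
ΔG = RT ln(Qp/Kp) = (8.314 J mol⁻¹ K⁻¹)(1300 K) × ln(38300/12500)
   = (10.81 kJ/mol)(1.120) = 12.1 kJ/mol
ΔG > 0, so the forward reaction is non-spontaneous (proceeds in reverse).

ΔG = 12.1 kJ/mol; the forward reaction is non-spontaneous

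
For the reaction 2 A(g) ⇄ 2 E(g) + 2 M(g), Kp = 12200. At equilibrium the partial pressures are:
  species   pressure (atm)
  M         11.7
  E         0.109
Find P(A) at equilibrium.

P(A) = 0.0115 atm

At equilibrium, Kp = P(E)²·P(M)² / P(A)² = 12200.
(0.109)²·(11.7)² / (P(A))² = 12200
P(A)² = 1.33×10⁻⁴ ⇒ P(A) = 0.0115 atm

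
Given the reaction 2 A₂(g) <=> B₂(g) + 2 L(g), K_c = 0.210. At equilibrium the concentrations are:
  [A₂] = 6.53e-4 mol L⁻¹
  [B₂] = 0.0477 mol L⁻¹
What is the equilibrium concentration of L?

At equilibrium, K_c = [B₂]·[L]² / [A₂]² = 0.210.
(0.0477)·([L])² / (6.53e-4)² = 0.210
[L]² = 1.88e-6 ⇒ [L] = 0.00137 mol L⁻¹

[L] = 0.00137 mol L⁻¹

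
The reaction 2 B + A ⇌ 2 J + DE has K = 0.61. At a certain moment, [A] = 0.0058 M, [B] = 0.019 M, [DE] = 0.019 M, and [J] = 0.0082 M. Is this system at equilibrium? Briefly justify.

Q = [J]²·[DE] / ([B]²·[A]) = (0.0082)²·(0.019) / ((0.019)²·(0.0058)) = 0.61
Q = 0.61 = K; the system is at equilibrium.

yes, at equilibrium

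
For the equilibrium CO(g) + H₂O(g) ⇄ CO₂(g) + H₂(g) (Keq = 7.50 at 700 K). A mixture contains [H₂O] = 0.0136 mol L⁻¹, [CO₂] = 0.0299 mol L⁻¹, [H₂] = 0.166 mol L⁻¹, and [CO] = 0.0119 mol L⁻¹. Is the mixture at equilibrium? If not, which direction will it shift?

no; Q > K, reaction proceeds in reverse

Q = [CO₂]·[H₂] / ([CO]·[H₂O]) = (0.0299)·(0.166) / ((0.0119)·(0.0136)) = 30.7
Q = 30.7 > Keq = 7.50: net reverse reaction.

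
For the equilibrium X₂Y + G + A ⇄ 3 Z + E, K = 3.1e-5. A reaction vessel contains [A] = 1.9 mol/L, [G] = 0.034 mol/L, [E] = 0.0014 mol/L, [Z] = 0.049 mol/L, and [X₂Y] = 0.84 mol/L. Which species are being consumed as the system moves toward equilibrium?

Q = [Z]³·[E] / ([X₂Y]·[G]·[A]) = (0.049)³·(0.0014) / ((0.84)·(0.034)·(1.9)) = 3.0e-6
Q = 3.0e-6 < K = 3.1e-5: net forward reaction.

X₂Y, G, A (reactants)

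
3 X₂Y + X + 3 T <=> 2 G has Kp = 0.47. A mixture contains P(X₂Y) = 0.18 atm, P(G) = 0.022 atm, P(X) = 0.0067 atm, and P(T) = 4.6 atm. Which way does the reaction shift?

to the right

Qp = P(G)² / (P(X₂Y)³·P(X)·P(T)³) = (0.022)² / ((0.18)³·(0.0067)·(4.6)³) = 0.13
Qp = 0.13 < Kp = 0.47, so the forward reaction proceeds.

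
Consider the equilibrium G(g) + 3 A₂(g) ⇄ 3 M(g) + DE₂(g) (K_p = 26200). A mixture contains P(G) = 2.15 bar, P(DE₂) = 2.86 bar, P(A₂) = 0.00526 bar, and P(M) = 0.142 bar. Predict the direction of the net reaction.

Q_p = P(M)³·P(DE₂) / (P(G)·P(A₂)³) = (0.142)³·(2.86) / ((2.15)·(0.00526)³) = 26200
Q_p = 26200 = K_p, so the system is already at equilibrium.

neither direction; the system is at equilibrium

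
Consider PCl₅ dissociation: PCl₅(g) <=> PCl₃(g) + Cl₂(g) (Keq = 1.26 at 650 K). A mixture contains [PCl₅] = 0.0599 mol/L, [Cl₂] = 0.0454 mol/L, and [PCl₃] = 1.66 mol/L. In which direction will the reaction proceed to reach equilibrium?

Q = [PCl₃]·[Cl₂] / [PCl₅] = (1.66)·(0.0454) / (0.0599) = 1.26
Q = 1.26 = Keq, so the system is already at equilibrium.

at equilibrium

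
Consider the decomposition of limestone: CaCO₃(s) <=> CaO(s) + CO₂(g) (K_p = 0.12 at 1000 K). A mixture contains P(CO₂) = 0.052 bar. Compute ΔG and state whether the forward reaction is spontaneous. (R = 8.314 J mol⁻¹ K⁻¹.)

(CaCO₃, CaO are pure solids — omitted from Q_p.)
Q_p = P(CO₂) = 0.0520
ΔG = RT ln(Q_p/K_p) = (8.314 J mol⁻¹ K⁻¹)(1000 K) × ln(0.0520/0.12)
   = (8.314 kJ/mol)(-0.8362) = -6.95 kJ/mol
ΔG < 0, so the forward reaction is spontaneous (proceeds forward).

ΔG = -6.95 kJ/mol; the forward reaction is spontaneous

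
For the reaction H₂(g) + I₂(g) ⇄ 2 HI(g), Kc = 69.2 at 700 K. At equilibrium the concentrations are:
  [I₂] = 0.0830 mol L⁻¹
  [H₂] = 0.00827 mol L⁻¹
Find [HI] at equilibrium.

[HI] = 0.218 mol L⁻¹

At equilibrium, Kc = [HI]² / ([H₂]·[I₂]) = 69.2.
([HI])² / ((0.00827)·(0.0830)) = 69.2
[HI]² = 0.0475 ⇒ [HI] = 0.218 mol L⁻¹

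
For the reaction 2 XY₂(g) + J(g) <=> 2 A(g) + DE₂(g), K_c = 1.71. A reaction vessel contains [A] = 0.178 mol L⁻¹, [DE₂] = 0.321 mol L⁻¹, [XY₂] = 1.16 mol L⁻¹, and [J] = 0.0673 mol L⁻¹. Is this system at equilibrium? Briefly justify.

Q_c = [A]²·[DE₂] / ([XY₂]²·[J]) = (0.178)²·(0.321) / ((1.16)²·(0.0673)) = 0.112
Q_c = 0.112 < K_c = 1.71: net forward reaction.

no; Q < K, reaction proceeds forward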